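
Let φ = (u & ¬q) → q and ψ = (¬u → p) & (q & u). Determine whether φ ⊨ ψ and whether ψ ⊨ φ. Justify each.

Forward direction. This fails. Under p = F, u = F, q = F, the left side is true but the right side is false.

Converse. Assume the antecedent. If p is true, the antecedent forces (p = T, u = T, q = T), and (u & ¬q) → q holds there. If p is false, the antecedent forces (p = F, u = T, q = T), and (u & ¬q) → q holds there. Either way (u & ¬q) → q holds.

Only the converse holds.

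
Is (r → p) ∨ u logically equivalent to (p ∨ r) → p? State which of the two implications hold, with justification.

(←) Assume the antecedent. If r is true, the antecedent forces (r = T, p = T, u = F) or (r = T, p = T, u = T), and (r → p) ∨ u holds there. If r is false, (r → p) ∨ u reduces to true regardless of the other variables. Either way (r → p) ∨ u holds.

(→) This fails. Under r = T, p = F, u = T, the left side is true but the right side is false.

Only the converse holds.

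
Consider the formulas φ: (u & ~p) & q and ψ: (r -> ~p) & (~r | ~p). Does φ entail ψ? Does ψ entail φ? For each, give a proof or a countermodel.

(⇐) This fails. Under p = F, r = F, q = F, u = F, the left side is false but the right side is true.

(⇒) Assume the antecedent. If p is true, the antecedent cannot hold. If p is false, (r -> ~p) & (~r | ~p) reduces to true regardless of the other variables. Either way (r -> ~p) & (~r | ~p) holds.

The forward direction holds; the converse fails.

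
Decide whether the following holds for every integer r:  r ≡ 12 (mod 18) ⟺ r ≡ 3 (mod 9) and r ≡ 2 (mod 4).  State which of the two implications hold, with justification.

The forward direction fails; the converse holds.

Forward direction. This fails: r = 12 gives 12 ≡ 12 (mod 18) but 12 ≡ 0 (mod 4), so the conjunction on the right does not hold.

Converse. If r ≡ 3 (mod 9) and r ≡ 2 (mod 4), then by the Chinese remainder theorem r ≡ 30 (mod 36). Since 30 ≡ 12 (mod 18) and 18 ∣ 36, we get r ≡ 12 (mod 18).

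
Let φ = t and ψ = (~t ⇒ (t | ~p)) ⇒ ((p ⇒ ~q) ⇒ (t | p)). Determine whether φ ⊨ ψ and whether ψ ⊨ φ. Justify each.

[⇒] Assume the antecedent. If q is true, the antecedent forces (q = T, t = T, p = F) or (q = T, t = T, p = T), and the consequent holds there. If q is false, the antecedent forces (q = F, t = T, p = F) or (q = F, t = T, p = T), and the consequent holds there. Either way the consequent holds.

[⇐] This fails. Under q = F, t = F, p = T, the left side is false but the right side is true.

Not equivalent: only (⇒) holds.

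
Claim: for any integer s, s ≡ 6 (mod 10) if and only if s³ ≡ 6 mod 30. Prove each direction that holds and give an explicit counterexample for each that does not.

Only the reverse direction holds.

[⇐] The residues r modulo 30 with r³ ≡ 6 (mod 30) are exactly {6}, and each is ≡ 6 (mod 10).

[⇒] This fails: take s = 16. Then 16 ≡ 6 (mod 10), but 16³ = 4096 ≡ 16 (mod 30), not 6.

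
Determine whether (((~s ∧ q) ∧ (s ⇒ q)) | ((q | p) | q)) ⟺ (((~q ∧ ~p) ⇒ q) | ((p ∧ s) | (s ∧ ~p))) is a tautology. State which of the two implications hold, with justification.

Only the forward direction holds.

(⇒) Assume the antecedent. If q is true, the consequent reduces to true regardless of the other variables. If q is false, the antecedent forces (s = F, q = F, p = T) or (s = T, q = F, p = T), and the consequent holds there. Either way the consequent holds.

(⇐) This fails. Under s = T, q = F, p = F, the left side is false but the right side is true.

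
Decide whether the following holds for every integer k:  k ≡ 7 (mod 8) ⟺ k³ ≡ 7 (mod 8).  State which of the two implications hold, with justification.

[⇒] Suppose k ≡ 7 (mod 8). Write k = 8j + 7. Then (8j + 7)³ = 512j³ + 1344j² + 1176j + 343 = 8(64j³ + 168j² + 147j + 42) + 7, so k³ ≡ 7 (mod 8).

[⇐] For the converse, argue contrapositively. If k ≢ 7 (mod 8), then k is congruent to one of 0, 1, 2, 3, 4, 5, 6 modulo 8, and these give k³ ≡ 0, 1, 0, 3, 0, 5, 0 respectively — never 7.

The biconditional holds.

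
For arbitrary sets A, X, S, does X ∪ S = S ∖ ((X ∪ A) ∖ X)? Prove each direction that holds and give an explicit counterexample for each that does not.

Forward inclusion. This inclusion fails. Take A = ∅, X = {1}, S = ∅; then 1 ∈ X ∪ S but 1 ∉ S ∖ ((X ∪ A) ∖ X).

Reverse inclusion. Let x ∈ S ∖ ((X ∪ A) ∖ X). Then either x ∈ S and x ∉ A, X; or x ∈ X ∩ S and x ∉ A; or x ∈ A ∩ X ∩ S. In each case x ∈ X ∪ S, so S ∖ ((X ∪ A) ∖ X) ⊆ X ∪ S.

The sets are not equal: only the reverse inclusion holds.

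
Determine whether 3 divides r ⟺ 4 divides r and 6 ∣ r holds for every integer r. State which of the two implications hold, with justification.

(⇒) fails; (⇐) holds.

(→) This fails: take r = 3. Certainly 3 ∣ 3, but 4 ∤ 3.

(←) Suppose 4 ∣ r and 6 ∣ r. Any common multiple of 4 and 6 is a multiple of their lcm; here lcm(4, 6) = 4·6/gcd(4, 6) = 24/2 = 12, so 12 ∣ r. Since 3 ∣ 12, it follows that 3 ∣ r.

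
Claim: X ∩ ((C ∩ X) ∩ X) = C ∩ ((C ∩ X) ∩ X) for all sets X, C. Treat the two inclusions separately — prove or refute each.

(⊆) Let x ∈ X ∩ ((C ∩ X) ∩ X). Then x ∈ X ∩ C, from which x ∈ C ∩ ((C ∩ X) ∩ X).

(⊇) Let x ∈ C ∩ ((C ∩ X) ∩ X). Then x ∈ X ∩ C, from which x ∈ X ∩ ((C ∩ X) ∩ X).

Both inclusions hold.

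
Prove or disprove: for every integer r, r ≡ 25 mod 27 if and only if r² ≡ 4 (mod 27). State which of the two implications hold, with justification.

(⇒) holds; (⇐) fails.

(←) This fails: take r = 2. Then 2² = 4 ≡ 4 (mod 27), yet 2 ≡ 2 (mod 27), not 25.

(→) Suppose r ≡ 25 mod 27. Write r = 27j + 25. Then (27j + 25)² = 729j² + 1350j + 625 = 27(27j² + 50j + 23) + 4, so r² ≡ 4 (mod 27).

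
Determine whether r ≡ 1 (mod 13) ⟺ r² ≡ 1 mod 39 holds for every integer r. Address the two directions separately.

(→) This fails: take r = 27. Then 27 ≡ 1 (mod 13), but 27² = 729 ≡ 27 (mod 39), not 1.

(←) This fails: take r = 25. Then 25² = 625 ≡ 1 (mod 39), yet 25 ≡ 12 (mod 13), not 1.

Neither direction holds.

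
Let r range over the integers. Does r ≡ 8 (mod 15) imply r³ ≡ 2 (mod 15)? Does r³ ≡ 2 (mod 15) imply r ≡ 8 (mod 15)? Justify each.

Both directions hold.

(⟹) Suppose r ≡ 8 (mod 15). Write r = 15j + 8. Then (15j + 8)³ = 3375j³ + 5400j² + 2880j + 512 = 15(225j³ + 360j² + 192j + 34) + 2, so r³ ≡ 2 (mod 15).

(⟸) Conversely, suppose r³ ≡ 2 (mod 15). The only residue r in {0, …, 14} with r³ ≡ 2 (mod 15) is r = 8, so r ≡ 8 (mod 15).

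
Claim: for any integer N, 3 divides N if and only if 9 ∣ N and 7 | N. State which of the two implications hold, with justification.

(⇐) Suppose 9 ∣ N and 7 ∣ N. Any common multiple of 9 and 7 is a multiple of their lcm; here gcd(9, 7) = 1, so lcm(9, 7) = 9·7 = 63, so 63 ∣ N. Since 3 ∣ 63, it follows that 3 ∣ N.

(⇒) This fails: take N = 3. Certainly 3 ∣ 3, but 9 ∤ 3.

Only the reverse direction holds.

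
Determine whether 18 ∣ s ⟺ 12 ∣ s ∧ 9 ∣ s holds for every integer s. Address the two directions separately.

Only the converse holds.

(⟹) This fails: take s = 18. Certainly 18 ∣ 18, but 12 ∤ 18.

(⟸) Suppose 12 ∣ s and 9 ∣ s. Any common multiple of 12 and 9 is a multiple of their lcm; here lcm(12, 9) = 12·9/gcd(12, 9) = 108/3 = 36, so 36 ∣ s. Since 18 ∣ 36, it follows that 18 ∣ s.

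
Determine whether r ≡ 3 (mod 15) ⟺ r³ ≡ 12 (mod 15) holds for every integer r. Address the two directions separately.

(⇒) Suppose r ≡ 3 (mod 15). Write r = 15j + 3. Then (15j + 3)³ = 3375j³ + 2025j² + 405j + 27 = 15(225j³ + 135j² + 27j + 1) + 12, so r³ ≡ 12 (mod 15).

(⇐) Conversely, suppose r³ ≡ 12 (mod 15). The only residue r in {0, …, 14} with r³ ≡ 12 (mod 15) is r = 3, so r ≡ 3 (mod 15).

Both directions hold.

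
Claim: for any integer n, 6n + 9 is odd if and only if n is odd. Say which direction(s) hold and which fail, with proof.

Converse. Suppose n is odd. Since 6 is even, 6n is even for every n, so 6n + 9 has the same parity as 9, which is odd. Hence 6n + 9 is odd.

Forward direction. This fails: take n = 6. Then 6n + 9 = 45, which is odd, yet n = 6 is even, not odd.

Only the converse holds.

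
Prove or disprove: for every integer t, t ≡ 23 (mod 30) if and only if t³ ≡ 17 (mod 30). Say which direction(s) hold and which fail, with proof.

[⇒] Suppose t ≡ 23 (mod 30). Write t = 30j + 23. Then (30j + 23)³ = 27000j³ + 62100j² + 47610j + 12167 = 30(900j³ + 2070j² + 1587j + 405) + 17, so t³ ≡ 17 (mod 30).

[⇐] Conversely, suppose t³ ≡ 17 (mod 30). The only residue r in {0, …, 29} with r³ ≡ 17 (mod 30) is r = 23, so t ≡ 23 (mod 30).

Both directions hold.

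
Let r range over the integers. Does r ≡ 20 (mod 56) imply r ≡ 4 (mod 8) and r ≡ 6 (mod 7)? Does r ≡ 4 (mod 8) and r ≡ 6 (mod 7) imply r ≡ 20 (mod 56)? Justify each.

Both implications hold.

Converse. If r ≡ 4 (mod 8) and r ≡ 6 (mod 7), then by the Chinese remainder theorem r ≡ 20 (mod 56). This is exactly r ≡ 20 (mod 56).

Forward direction. Suppose r ≡ 20 (mod 56); write r = 56j + 20. Since 8 ∣ 56, reducing mod 8 gives r ≡ 20 ≡ 4 (mod 8); since 7 ∣ 56, reducing mod 7 gives r ≡ 20 ≡ 6 (mod 7).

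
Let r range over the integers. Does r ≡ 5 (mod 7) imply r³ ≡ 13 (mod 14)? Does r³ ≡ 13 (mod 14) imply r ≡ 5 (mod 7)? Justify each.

(⟹) This fails: take r = 12. Then 12 ≡ 5 (mod 7), but 12³ = 1728 ≡ 6 (mod 14), not 13.

(⟸) This fails: take r = 3. Then 3³ = 27 ≡ 13 (mod 14), yet 3 ≡ 3 (mod 7), not 5.

Neither implication holds.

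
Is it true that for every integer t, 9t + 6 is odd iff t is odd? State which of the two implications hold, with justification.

Both directions hold; the statement is true.

Forward direction. Suppose 9t + 6 is odd. Since 9 is odd, 9t and t have the same parity, so 9t + 6 ≡ t + 6 (mod 2). As 6 is even, 9t + 6 is odd exactly when t is odd. Thus t is odd.

Converse. Suppose t is odd; write t = 2j + 1. Then 9t + 6 = 9·(2j + 1) + 6 = 2·9j + 15, which is odd.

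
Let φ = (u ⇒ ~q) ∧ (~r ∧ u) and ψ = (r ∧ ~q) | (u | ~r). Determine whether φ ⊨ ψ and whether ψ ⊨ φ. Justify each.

(⇒) Assume the antecedent. If r is true, the antecedent cannot hold. If r is false, (r ∧ ~q) | (u | ~r) reduces to true regardless of the other variables. Either way (r ∧ ~q) | (u | ~r) holds.

(⇐) This fails. Under r = F, u = F, q = F, the left side is false but the right side is true.

Only the forward direction holds.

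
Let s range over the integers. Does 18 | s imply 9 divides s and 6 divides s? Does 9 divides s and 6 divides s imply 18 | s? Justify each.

Equivalent; both directions hold.

(⟹) If 18 ∣ s, write s = 18q. Since 18 = 2·9, s = 9·(2q), so 9 ∣ s; and since 18 = 3·6, s = 6·(3q), so 6 ∣ s.

(⟸) Suppose 9 ∣ s and 6 ∣ s. Any common multiple of 9 and 6 is a multiple of their lcm; here lcm(9, 6) = 9·6/gcd(9, 6) = 54/3 = 18, so 18 ∣ s.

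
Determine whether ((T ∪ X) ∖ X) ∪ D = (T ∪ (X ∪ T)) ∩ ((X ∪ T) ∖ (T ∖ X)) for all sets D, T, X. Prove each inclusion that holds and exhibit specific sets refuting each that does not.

Neither inclusion holds.

(⟹) This inclusion fails. Take D = {1}, T = ∅, X = ∅; then 1 ∈ ((T ∪ X) ∖ X) ∪ D but 1 ∉ (T ∪ (X ∪ T)) ∩ ((X ∪ T) ∖ (T ∖ X)).

(⟸) This inclusion fails. Take D = ∅, T = ∅, X = {1}; then 1 ∈ (T ∪ (X ∪ T)) ∩ ((X ∪ T) ∖ (T ∖ X)) but 1 ∉ ((T ∪ X) ∖ X) ∪ D.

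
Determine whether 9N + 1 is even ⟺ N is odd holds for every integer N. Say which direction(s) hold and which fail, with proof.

Both implications hold.

(⟸) Suppose N is odd; write N = 2j + 1. Then 9N + 1 = 9·(2j + 1) + 1 = 2·9j + 10, which is even.

(⟹) Suppose 9N + 1 is even. Since 9 is odd, 9N and N have the same parity, so 9N + 1 ≡ N + 1 (mod 2). As 1 is odd, 9N + 1 is even exactly when N is odd. Thus N is odd.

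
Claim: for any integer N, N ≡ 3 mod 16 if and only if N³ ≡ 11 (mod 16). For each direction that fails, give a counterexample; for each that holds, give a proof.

Forward direction. Suppose N ≡ 3 mod 16. Write N = 16j + 3. Then (16j + 3)³ = 4096j³ + 2304j² + 432j + 27 = 16(256j³ + 144j² + 27j + 1) + 11, so N³ ≡ 11 (mod 16).

Converse. Suppose N³ ≡ 11 (mod 16). The only residue r in {0, …, 15} with r³ ≡ 11 (mod 16) is r = 3, so N ≡ 3 (mod 16).

Both directions hold.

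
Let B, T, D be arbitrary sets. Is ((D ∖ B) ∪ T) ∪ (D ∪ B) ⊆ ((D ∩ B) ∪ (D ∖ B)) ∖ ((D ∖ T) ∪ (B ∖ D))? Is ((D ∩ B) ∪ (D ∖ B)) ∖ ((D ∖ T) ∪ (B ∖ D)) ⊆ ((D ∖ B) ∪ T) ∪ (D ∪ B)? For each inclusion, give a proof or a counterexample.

(⊆) This inclusion fails. Take B = {1}, T = ∅, D = ∅; then 1 ∈ ((D ∖ B) ∪ T) ∪ (D ∪ B) but 1 ∉ ((D ∩ B) ∪ (D ∖ B)) ∖ ((D ∖ T) ∪ (B ∖ D)).

(⊇) Let x ∈ ((D ∩ B) ∪ (D ∖ B)) ∖ ((D ∖ T) ∪ (B ∖ D)). Then either x ∈ T ∩ D and x ∉ B; or x ∈ B ∩ T ∩ D. In each case x ∈ ((D ∖ B) ∪ T) ∪ (D ∪ B), so ((D ∩ B) ∪ (D ∖ B)) ∖ ((D ∖ T) ∪ (B ∖ D)) ⊆ ((D ∖ B) ∪ T) ∪ (D ∪ B).

(⊆) fails; (⊇) holds.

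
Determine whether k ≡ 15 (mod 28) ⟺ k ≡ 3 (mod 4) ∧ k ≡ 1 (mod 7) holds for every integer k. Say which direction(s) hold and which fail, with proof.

Both implications hold.

Converse. If k ≡ 3 (mod 4) and k ≡ 1 (mod 7), then by the Chinese remainder theorem k ≡ 15 (mod 28). This is exactly k ≡ 15 (mod 28).

Forward direction. Suppose k ≡ 15 (mod 28); write k = 28j + 15. Since 4 ∣ 28, reducing mod 4 gives k ≡ 15 ≡ 3 (mod 4); since 7 ∣ 28, reducing mod 7 gives k ≡ 15 ≡ 1 (mod 7).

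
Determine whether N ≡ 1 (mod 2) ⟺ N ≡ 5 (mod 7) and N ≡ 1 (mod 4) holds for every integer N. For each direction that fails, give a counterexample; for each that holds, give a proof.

The forward direction fails; the converse holds.

[⇒] This fails: N = 1 gives 1 ≡ 1 (mod 2) but 1 ≡ 1 (mod 7), so the conjunction on the right does not hold.

[⇐] Conversely, if N ≡ 5 (mod 7) and N ≡ 1 (mod 4), then by the Chinese remainder theorem N ≡ 5 (mod 28). Since 5 ≡ 1 (mod 2) and 2 ∣ 28, we get N ≡ 1 (mod 2).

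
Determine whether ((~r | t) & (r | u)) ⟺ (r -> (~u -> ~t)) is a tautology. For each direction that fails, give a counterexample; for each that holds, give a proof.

Forward direction. This fails. Under r = T, t = T, u = F, the left side is true but the right side is false.

Converse. This fails. Under r = F, t = F, u = F, the left side is false but the right side is true.

(⇒) fails and (⇐) fails.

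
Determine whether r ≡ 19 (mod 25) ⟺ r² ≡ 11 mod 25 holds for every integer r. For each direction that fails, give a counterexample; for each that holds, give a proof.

(⇒) holds; (⇐) fails.

(⟸) This fails: take r = 6. Then 6² = 36 ≡ 11 (mod 25), yet 6 ≡ 6 (mod 25), not 19.

(⟹) Suppose r ≡ 19 (mod 25). Write r = 25j + 19. Then (25j + 19)² = 625j² + 950j + 361 = 25(25j² + 38j + 14) + 11, so r² ≡ 11 (mod 25).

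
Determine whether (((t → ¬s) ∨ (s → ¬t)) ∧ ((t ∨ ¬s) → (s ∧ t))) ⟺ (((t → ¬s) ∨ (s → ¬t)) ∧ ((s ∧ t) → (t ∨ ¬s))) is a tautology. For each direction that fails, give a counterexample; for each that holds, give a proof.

Converse. This fails. Under t = F, s = F, the left side is false but the right side is true.

Forward direction. Assume the antecedent. If t is true, the antecedent cannot hold. If t is false, the consequent reduces to true regardless of the other variables. Either way the consequent holds.

Only the forward direction holds.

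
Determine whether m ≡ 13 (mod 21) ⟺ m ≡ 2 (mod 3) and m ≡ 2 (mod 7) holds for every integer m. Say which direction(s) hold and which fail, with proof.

(⟹) This fails: m = 13 gives 13 ≡ 13 (mod 21) but 13 ≡ 1 (mod 3), so the conjunction on the right does not hold.

(⟸) This fails: m = 2 satisfies both congruences on the right (2 ≡ 2 mod 3 and 2 ≡ 2 mod 7) yet 2 ≡ 2 (mod 21), not 13.

(⇒) fails and (⇐) fails.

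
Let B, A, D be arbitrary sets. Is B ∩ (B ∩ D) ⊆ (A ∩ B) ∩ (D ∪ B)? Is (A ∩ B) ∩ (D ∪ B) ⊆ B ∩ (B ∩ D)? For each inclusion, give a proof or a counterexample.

(⊆) This inclusion fails. Take B = {1}, A = ∅, D = {1}; then 1 ∈ B ∩ (B ∩ D) but 1 ∉ (A ∩ B) ∩ (D ∪ B).

(⊇) This inclusion fails. Take B = {1}, A = {1}, D = ∅; then 1 ∈ (A ∩ B) ∩ (D ∪ B) but 1 ∉ B ∩ (B ∩ D).

Neither inclusion holds.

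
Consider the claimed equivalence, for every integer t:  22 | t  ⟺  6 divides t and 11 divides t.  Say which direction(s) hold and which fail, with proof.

Only the converse holds.

Forward direction. This fails: take t = 22. Certainly 22 ∣ 22, but 6 ∤ 22.

Converse. Suppose 6 ∣ t and 11 ∣ t. Any common multiple of 6 and 11 is a multiple of their lcm; here gcd(6, 11) = 1, so lcm(6, 11) = 6·11 = 66, so 66 ∣ t. Since 22 ∣ 66, it follows that 22 ∣ t.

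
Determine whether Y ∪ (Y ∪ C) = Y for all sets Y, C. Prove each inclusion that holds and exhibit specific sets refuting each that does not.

(⊆) fails; (⊇) holds.

(⊇) Let x ∈ Y. Then either x ∈ Y and x ∉ C; or x ∈ Y ∩ C. In each case x ∈ Y ∪ (Y ∪ C), so Y ⊆ Y ∪ (Y ∪ C).

(⊆) This inclusion fails. Take Y = ∅, C = {1}; then 1 ∈ Y ∪ (Y ∪ C) but 1 ∉ Y.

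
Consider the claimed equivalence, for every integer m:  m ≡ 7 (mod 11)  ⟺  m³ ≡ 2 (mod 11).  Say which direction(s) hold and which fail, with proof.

Converse. For the converse, argue contrapositively. If m ≢ 7 (mod 11), then m is congruent to one of 0, 1, 2, 3, 4, 5, 6, 8, 9, 10 modulo 11, and these give m³ ≡ 0, 1, 8, 5, 9, 4, 7, 6, 3, 10 respectively — never 2.

Forward direction. Suppose m ≡ 7 (mod 11). Write m = 11j + 7. Then (11j + 7)³ = 1331j³ + 2541j² + 1617j + 343 = 11(121j³ + 231j² + 147j + 31) + 2, so m³ ≡ 2 (mod 11).

Both implications hold.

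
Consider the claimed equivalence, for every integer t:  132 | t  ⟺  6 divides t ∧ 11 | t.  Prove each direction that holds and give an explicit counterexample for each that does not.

Only the forward implication holds.

Forward direction. If 132 ∣ t, write t = 132q. Since 132 = 22·6, t = 6·(22q), so 6 ∣ t; and since 132 = 12·11, t = 11·(12q), so 11 ∣ t.

Converse. This fails: take t = 66. Both 6 ∣ 66 and 11 ∣ 66, yet 66 is not a multiple of 132 (since 66 = 0·132 + 66), so 132 ∤ 66.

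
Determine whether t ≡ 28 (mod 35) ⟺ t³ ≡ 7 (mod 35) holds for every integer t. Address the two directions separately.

(⇐) Suppose t³ ≡ 7 (mod 35). The only residue r in {0, …, 34} with r³ ≡ 7 (mod 35) is r = 28, so t ≡ 28 (mod 35).

(⇒) Suppose t ≡ 28 (mod 35). Write t = 35j + 28. Then (35j + 28)³ = 42875j³ + 102900j² + 82320j + 21952 = 35(1225j³ + 2940j² + 2352j + 627) + 7, so t³ ≡ 7 (mod 35).

Both directions hold.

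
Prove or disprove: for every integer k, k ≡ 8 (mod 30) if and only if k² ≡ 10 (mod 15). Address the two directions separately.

Both directions fail.

Forward direction. This fails: take k = 8. Then 8 ≡ 8 (mod 30), but 8² = 64 ≡ 4 (mod 15), not 10.

Converse. This fails: take k = 5. Then 5² = 25 ≡ 10 (mod 15), yet 5 ≡ 5 (mod 30), not 8.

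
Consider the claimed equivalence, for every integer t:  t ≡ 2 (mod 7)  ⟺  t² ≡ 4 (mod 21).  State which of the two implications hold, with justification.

(→) This fails: take t = 9. Then 9 ≡ 2 (mod 7), but 9² = 81 ≡ 18 (mod 21), not 4.

(←) This fails: take t = 5. Then 5² = 25 ≡ 4 (mod 21), yet 5 ≡ 5 (mod 7), not 2.

(⇒) fails and (⇐) fails.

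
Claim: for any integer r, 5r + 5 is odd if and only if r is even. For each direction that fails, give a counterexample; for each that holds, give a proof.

Converse. Suppose r is even; write r = 2j. Then 5r + 5 = 5·(2j) + 5 = 2·5j + 5, which is odd.

Forward direction. Suppose 5r + 5 is odd. Since 5 is odd, 5r and r have the same parity, so 5r + 5 ≡ r + 5 (mod 2). As 5 is odd, 5r + 5 is odd exactly when r is even. Thus r is even.

Both implications hold.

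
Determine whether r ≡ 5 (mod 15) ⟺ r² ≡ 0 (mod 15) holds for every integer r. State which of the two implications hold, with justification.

(⟹) This fails: take r = 5. Then 5 ≡ 5 (mod 15), but 5² = 25 ≡ 10 (mod 15), not 0.

(⟸) This fails: take r = 0. Then 0² = 0 ≡ 0 (mod 15), yet 0 ≡ 0 (mod 15), not 5.

(⇒) fails and (⇐) fails.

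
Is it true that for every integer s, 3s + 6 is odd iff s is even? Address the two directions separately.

(⇒) fails and (⇐) fails.

(→) This fails: s = 1 gives 3s + 6 = 9, which is odd, but 1 is odd, not even.

(←) This also fails: s = 6 is even, but 3s + 6 = 24 is even, not odd.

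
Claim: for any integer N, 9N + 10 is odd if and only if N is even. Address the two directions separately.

Neither direction holds.

(⟹) This fails: N = 3 gives 9N + 10 = 37, which is odd, but 3 is odd, not even.

(⟸) This also fails: N = 0 is even, but 9N + 10 = 10 is even, not odd.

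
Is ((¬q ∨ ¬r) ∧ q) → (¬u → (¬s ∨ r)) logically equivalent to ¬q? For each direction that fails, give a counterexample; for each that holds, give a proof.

(⇐) Assume the antecedent. If q is true, the antecedent cannot hold. If q is false, the consequent reduces to true regardless of the other variables. Either way the consequent holds.

(⇒) This fails. Under s = F, q = T, r = F, u = F, the left side is true but the right side is false.

The forward direction fails; the converse holds.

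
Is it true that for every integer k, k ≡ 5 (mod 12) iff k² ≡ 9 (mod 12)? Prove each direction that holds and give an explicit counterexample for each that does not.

Forward direction. This fails: take k = 5. Then 5 ≡ 5 (mod 12), but 5² = 25 ≡ 1 (mod 12), not 9.

Converse. This fails: take k = 3. Then 3² = 9 ≡ 9 (mod 12), yet 3 ≡ 3 (mod 12), not 5.

Neither implication holds.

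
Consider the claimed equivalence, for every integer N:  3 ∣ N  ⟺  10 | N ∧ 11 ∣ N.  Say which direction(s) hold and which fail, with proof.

(⇒) fails and (⇐) fails.

[⇒] This fails: take N = 3. Certainly 3 ∣ 3, but 10 ∤ 3.

[⇐] This fails: take N = 110. Both 10 ∣ 110 and 11 ∣ 110, yet 110 is not a multiple of 3 (since 110 = 36·3 + 2), so 3 ∤ 110.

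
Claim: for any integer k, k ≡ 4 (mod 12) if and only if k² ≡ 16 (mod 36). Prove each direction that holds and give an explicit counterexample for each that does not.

Both directions fail.

Forward direction. This fails: take k = 16. Then 16 ≡ 4 (mod 12), but 16² = 256 ≡ 4 (mod 36), not 16.

Converse. This fails: take k = 14. Then 14² = 196 ≡ 16 (mod 36), yet 14 ≡ 2 (mod 12), not 4.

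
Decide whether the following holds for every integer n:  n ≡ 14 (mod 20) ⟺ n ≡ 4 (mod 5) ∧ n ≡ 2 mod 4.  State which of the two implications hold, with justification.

The biconditional holds.

(→) Suppose n ≡ 14 (mod 20); write n = 20j + 14. Since 5 ∣ 20, reducing mod 5 gives n ≡ 14 ≡ 4 (mod 5); since 4 ∣ 20, reducing mod 4 gives n ≡ 14 ≡ 2 (mod 4).

(←) Conversely, if n ≡ 4 (mod 5) and n ≡ 2 (mod 4), then by the Chinese remainder theorem n ≡ 14 (mod 20). This is exactly n ≡ 14 (mod 20).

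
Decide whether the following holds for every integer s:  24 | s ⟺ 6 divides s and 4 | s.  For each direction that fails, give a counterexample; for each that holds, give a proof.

Only the forward implication holds.

[⇒] If 24 ∣ s, write s = 24q. Since 24 = 4·6, s = 6·(4q), so 6 ∣ s; and since 24 = 6·4, s = 4·(6q), so 4 ∣ s.

[⇐] This fails: take s = 12. Both 6 ∣ 12 and 4 ∣ 12, yet 12 is not a multiple of 24 (since 12 = 0·24 + 12), so 24 ∤ 12.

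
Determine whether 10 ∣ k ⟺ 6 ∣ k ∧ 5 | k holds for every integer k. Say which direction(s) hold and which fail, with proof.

Only the reverse direction holds.

(⇒) This fails: take k = 10. Certainly 10 ∣ 10, but 6 ∤ 10.

(⇐) Suppose 6 ∣ k and 5 ∣ k. Any common multiple of 6 and 5 is a multiple of their lcm; here gcd(6, 5) = 1, so lcm(6, 5) = 6·5 = 30, so 30 ∣ k. Since 10 ∣ 30, it follows that 10 ∣ k.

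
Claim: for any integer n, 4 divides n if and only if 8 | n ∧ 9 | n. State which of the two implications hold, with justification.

(⇒) This fails: take n = 4. Certainly 4 ∣ 4, but 8 ∤ 4.

(⇐) Suppose 8 ∣ n and 9 ∣ n. Any common multiple of 8 and 9 is a multiple of their lcm; here gcd(8, 9) = 1, so lcm(8, 9) = 8·9 = 72, so 72 ∣ n. Since 4 ∣ 72, it follows that 4 ∣ n.

Only the reverse direction holds.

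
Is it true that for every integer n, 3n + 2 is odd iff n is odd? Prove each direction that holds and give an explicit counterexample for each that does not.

(⇒) Suppose 3n + 2 is odd. Since 3 is odd, 3n and n have the same parity, so 3n + 2 ≡ n + 2 (mod 2). As 2 is even, 3n + 2 is odd exactly when n is odd. Thus n is odd.

(⇐) Conversely, suppose n is odd; write n = 2j + 1. Then 3n + 2 = 3·(2j + 1) + 2 = 2·3j + 5, which is odd.

Both implications hold.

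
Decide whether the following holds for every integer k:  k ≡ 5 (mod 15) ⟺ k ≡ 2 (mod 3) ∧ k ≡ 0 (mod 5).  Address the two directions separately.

The biconditional holds.

(→) Suppose k ≡ 5 (mod 15); write k = 15j + 5. Since 3 ∣ 15, reducing mod 3 gives k ≡ 5 ≡ 2 (mod 3); since 5 ∣ 15, reducing mod 5 gives k ≡ 5 ≡ 0 (mod 5).

(←) Conversely, if k ≡ 2 (mod 3) and k ≡ 0 (mod 5), then by the Chinese remainder theorem k ≡ 5 (mod 15). This is exactly k ≡ 5 (mod 15).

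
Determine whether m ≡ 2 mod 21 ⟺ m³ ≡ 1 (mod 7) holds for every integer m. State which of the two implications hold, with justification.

The forward direction holds; the converse fails.

[⇒] Suppose m ≡ 2 (mod 21). Then m³ ≡ 2³ = 8 (mod 21), and since 7 ∣ 21, also m³ ≡ 1 (mod 7).

[⇐] This fails: take m = 1. Then 1³ = 1 ≡ 1 (mod 7), yet 1 ≡ 1 (mod 21), not 2.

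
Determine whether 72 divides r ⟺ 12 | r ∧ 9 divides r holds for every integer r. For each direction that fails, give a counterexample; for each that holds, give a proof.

Converse. This fails: take r = 36. Both 12 ∣ 36 and 9 ∣ 36, yet 36 is not a multiple of 72 (since 36 = 0·72 + 36), so 72 ∤ 36.

Forward direction. If 72 ∣ r, write r = 72q. Since 72 = 6·12, r = 12·(6q), so 12 ∣ r; and since 72 = 8·9, r = 9·(8q), so 9 ∣ r.

Only the forward implication holds.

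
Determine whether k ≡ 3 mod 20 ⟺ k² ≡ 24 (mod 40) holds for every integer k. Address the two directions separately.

Neither direction holds.

[⇒] This fails: take k = 3. Then 3 ≡ 3 (mod 20), but 3² = 9 ≡ 9 (mod 40), not 24.

[⇐] This fails: take k = 8. Then 8² = 64 ≡ 24 (mod 40), yet 8 ≡ 8 (mod 20), not 3.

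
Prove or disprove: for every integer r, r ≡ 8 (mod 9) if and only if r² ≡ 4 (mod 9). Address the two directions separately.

Neither implication holds.

(⟹) This fails: take r = 8. Then 8 ≡ 8 (mod 9), but 8² = 64 ≡ 1 (mod 9), not 4.

(⟸) This fails: take r = 2. Then 2² = 4 ≡ 4 (mod 9), yet 2 ≡ 2 (mod 9), not 8.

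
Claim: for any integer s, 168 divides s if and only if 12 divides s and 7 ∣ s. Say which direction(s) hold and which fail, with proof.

Forward direction. If 168 ∣ s, write s = 168q. Since 168 = 14·12, s = 12·(14q), so 12 ∣ s; and since 168 = 24·7, s = 7·(24q), so 7 ∣ s.

Converse. This fails: take s = 84. Both 12 ∣ 84 and 7 ∣ 84, yet 84 is not a multiple of 168 (since 84 = 0·168 + 84), so 168 ∤ 84.

Only the forward implication holds.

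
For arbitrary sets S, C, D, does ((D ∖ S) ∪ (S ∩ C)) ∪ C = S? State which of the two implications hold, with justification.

Neither inclusion holds.

(⟹) This inclusion fails. Take S = ∅, C = {1}, D = ∅; then 1 ∈ ((D ∖ S) ∪ (S ∩ C)) ∪ C but 1 ∉ S.

(⟸) This inclusion fails. Take S = {1}, C = ∅, D = ∅; then 1 ∈ S but 1 ∉ ((D ∖ S) ∪ (S ∩ C)) ∪ C.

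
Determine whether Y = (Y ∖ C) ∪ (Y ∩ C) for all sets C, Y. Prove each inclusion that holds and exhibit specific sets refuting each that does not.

Both inclusions hold.

(⟹) Let x ∈ Y. Then either x ∈ Y and x ∉ C; or x ∈ C ∩ Y. In each case x ∈ (Y ∖ C) ∪ (Y ∩ C), so Y ⊆ (Y ∖ C) ∪ (Y ∩ C).

(⟸) Let x ∈ (Y ∖ C) ∪ (Y ∩ C). Then either x ∈ Y and x ∉ C; or x ∈ C ∩ Y. In each case x ∈ Y, so (Y ∖ C) ∪ (Y ∩ C) ⊆ Y.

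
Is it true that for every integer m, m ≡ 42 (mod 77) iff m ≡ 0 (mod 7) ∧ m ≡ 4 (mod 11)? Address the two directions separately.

Both directions fail.

(⇒) This fails: m = 42 gives 42 ≡ 42 (mod 77) but 42 ≡ 9 (mod 11), so the conjunction on the right does not hold.

(⇐) This fails: m = 70 satisfies both congruences on the right (70 ≡ 0 mod 7 and 70 ≡ 4 mod 11) yet 70 ≡ 70 (mod 77), not 42.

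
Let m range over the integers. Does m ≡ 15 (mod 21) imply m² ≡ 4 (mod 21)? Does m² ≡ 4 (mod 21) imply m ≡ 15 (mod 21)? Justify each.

Both directions fail.

(⇒) This fails: take m = 15. Then 15 ≡ 15 (mod 21), but 15² = 225 ≡ 15 (mod 21), not 4.

(⇐) This fails: take m = 2. Then 2² = 4 ≡ 4 (mod 21), yet 2 ≡ 2 (mod 21), not 15.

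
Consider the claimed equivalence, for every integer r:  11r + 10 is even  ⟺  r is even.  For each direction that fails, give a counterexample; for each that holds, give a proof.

Forward direction. Suppose 11r + 10 is even. Since 11 is odd, 11r and r have the same parity, so 11r + 10 ≡ r + 10 (mod 2). As 10 is even, 11r + 10 is even exactly when r is even. Thus r is even.

Converse. Suppose r is even; write r = 2j. Then 11r + 10 = 11·(2j) + 10 = 2·11j + 10, which is even.

Equivalent; both directions hold.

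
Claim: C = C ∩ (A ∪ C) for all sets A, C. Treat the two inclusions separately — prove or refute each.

(⟸) Let x ∈ C ∩ (A ∪ C). Then either x ∈ C and x ∉ A; or x ∈ A ∩ C. In each case x ∈ C, so C ∩ (A ∪ C) ⊆ C.

(⟹) Let x ∈ C. Then either x ∈ C and x ∉ A; or x ∈ A ∩ C. In each case x ∈ C ∩ (A ∪ C), so C ⊆ C ∩ (A ∪ C).

Both inclusions hold; the sets are equal.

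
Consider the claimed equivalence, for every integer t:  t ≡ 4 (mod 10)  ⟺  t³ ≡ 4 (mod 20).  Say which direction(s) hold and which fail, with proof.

[⇒] Suppose t ≡ 4 (mod 10). Working modulo 20, t ∈ {4, 14}; for each such r, r³ ≡ 4 (mod 20).

[⇐] Conversely, the residues r modulo 20 with r³ ≡ 4 (mod 20) are exactly {4, 14}, and each is ≡ 4 (mod 10).

The biconditional holds.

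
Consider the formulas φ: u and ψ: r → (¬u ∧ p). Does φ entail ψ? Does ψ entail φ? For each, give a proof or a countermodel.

(⇒) This fails. Under p = F, r = T, u = T, the left side is true but the right side is false.

(⇐) This fails. Under p = F, r = F, u = F, the left side is false but the right side is true.

Both directions fail.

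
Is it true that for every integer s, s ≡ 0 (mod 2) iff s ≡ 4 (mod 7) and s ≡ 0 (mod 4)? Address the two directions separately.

The forward direction fails; the converse holds.

[⇒] This fails: s = 0 gives 0 ≡ 0 (mod 2) but 0 ≡ 0 (mod 7), so the conjunction on the right does not hold.

[⇐] Conversely, if s ≡ 4 (mod 7) and s ≡ 0 (mod 4), then by the Chinese remainder theorem s ≡ 4 (mod 28). Since 4 ≡ 0 (mod 2) and 2 ∣ 28, we get s ≡ 0 (mod 2).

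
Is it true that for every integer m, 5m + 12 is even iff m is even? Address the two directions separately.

[⇒] Suppose 5m + 12 is even. Since 5 is odd, 5m and m have the same parity, so 5m + 12 ≡ m + 12 (mod 2). As 12 is even, 5m + 12 is even exactly when m is even. Thus m is even.

[⇐] Conversely, suppose m is even; write m = 2j. Then 5m + 12 = 5·(2j) + 12 = 2·5j + 12, which is even.

Both implications hold.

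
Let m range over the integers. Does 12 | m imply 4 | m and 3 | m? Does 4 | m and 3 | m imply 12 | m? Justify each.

Both implications hold.

Converse. Suppose 4 ∣ m and 3 ∣ m. Any common multiple of 4 and 3 is a multiple of their lcm; here gcd(4, 3) = 1, so lcm(4, 3) = 4·3 = 12, so 12 ∣ m.

Forward direction. If 12 ∣ m, write m = 12q. Since 12 = 3·4, m = 4·(3q), so 4 ∣ m; and since 12 = 4·3, m = 3·(4q), so 3 ∣ m.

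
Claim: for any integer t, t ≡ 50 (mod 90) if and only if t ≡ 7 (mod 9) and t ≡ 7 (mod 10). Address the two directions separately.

Both directions fail.

(⇒) This fails: t = 50 gives 50 ≡ 50 (mod 90) but 50 ≡ 5 (mod 9), so the conjunction on the right does not hold.

(⇐) This fails: t = 7 satisfies both congruences on the right (7 ≡ 7 mod 9 and 7 ≡ 7 mod 10) yet 7 ≡ 7 (mod 90), not 50.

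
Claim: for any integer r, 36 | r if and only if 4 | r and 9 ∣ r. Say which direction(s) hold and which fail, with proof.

Both directions hold; the statement is true.

(⇒) If 36 ∣ r, write r = 36q. Since 36 = 9·4, r = 4·(9q), so 4 ∣ r; and since 36 = 4·9, r = 9·(4q), so 9 ∣ r.

(⇐) Suppose 4 ∣ r and 9 ∣ r. Any common multiple of 4 and 9 is a multiple of their lcm; here gcd(4, 9) = 1, so lcm(4, 9) = 4·9 = 36, so 36 ∣ r.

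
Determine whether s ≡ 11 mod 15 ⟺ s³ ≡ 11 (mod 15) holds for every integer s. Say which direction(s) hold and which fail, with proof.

Forward direction. Suppose s ≡ 11 mod 15. Write s = 15j + 11. Then (15j + 11)³ = 3375j³ + 7425j² + 5445j + 1331 = 15(225j³ + 495j² + 363j + 88) + 11, so s³ ≡ 11 (mod 15).

Converse. Suppose s³ ≡ 11 (mod 15). The only residue r in {0, …, 14} with r³ ≡ 11 (mod 15) is r = 11, so s ≡ 11 (mod 15).

The biconditional holds.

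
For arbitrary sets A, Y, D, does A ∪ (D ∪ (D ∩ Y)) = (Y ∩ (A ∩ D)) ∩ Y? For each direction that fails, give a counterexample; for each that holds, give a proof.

(⊆) fails; (⊇) holds.

(⟹) This inclusion fails. Take A = {1}, Y = ∅, D = ∅; then 1 ∈ A ∪ (D ∪ (D ∩ Y)) but 1 ∉ (Y ∩ (A ∩ D)) ∩ Y.

(⟸) Let x ∈ (Y ∩ (A ∩ D)) ∩ Y. Then x ∈ A ∩ Y ∩ D, from which x ∈ A ∪ (D ∪ (D ∩ Y)).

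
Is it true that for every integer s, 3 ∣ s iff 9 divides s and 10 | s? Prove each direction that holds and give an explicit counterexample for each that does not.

Only the reverse direction holds.

(⟹) This fails: take s = 3. Certainly 3 ∣ 3, but 9 ∤ 3.

(⟸) Suppose 9 ∣ s and 10 ∣ s. Any common multiple of 9 and 10 is a multiple of their lcm; here gcd(9, 10) = 1, so lcm(9, 10) = 9·10 = 90, so 90 ∣ s. Since 3 ∣ 90, it follows that 3 ∣ s.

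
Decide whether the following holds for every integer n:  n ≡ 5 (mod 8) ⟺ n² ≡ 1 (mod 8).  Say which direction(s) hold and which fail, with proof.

(⇒) Suppose n ≡ 5 (mod 8). Write n = 8j + 5. Then (8j + 5)² = 64j² + 80j + 25 = 8(8j² + 10j + 3) + 1, so n² ≡ 1 (mod 8).

(⇐) This fails: take n = 1. Then 1² = 1 ≡ 1 (mod 8), yet 1 ≡ 1 (mod 8), not 5.

Only the forward direction holds.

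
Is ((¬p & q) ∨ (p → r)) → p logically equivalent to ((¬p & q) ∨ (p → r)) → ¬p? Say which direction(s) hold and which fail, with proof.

Forward direction. This fails. Under r = T, p = T, q = F, the left side is true but the right side is false.

Converse. This fails. Under r = F, p = F, q = F, the left side is false but the right side is true.

Neither implication holds.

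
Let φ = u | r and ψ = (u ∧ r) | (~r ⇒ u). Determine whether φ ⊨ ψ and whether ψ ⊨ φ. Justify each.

Equivalent; both directions hold.

(→) Assume the antecedent. If r is true, (u ∧ r) | (~r ⇒ u) reduces to true regardless of the other variables. If r is false, the antecedent forces (r = F, u = T), and (u ∧ r) | (~r ⇒ u) holds there. Either way (u ∧ r) | (~r ⇒ u) holds.

(←) Assume the antecedent. If r is true, u | r reduces to true regardless of the other variables. If r is false, the antecedent forces (r = F, u = T), and u | r holds there. Either way u | r holds.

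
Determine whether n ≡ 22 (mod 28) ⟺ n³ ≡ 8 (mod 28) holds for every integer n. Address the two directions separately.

Not equivalent: only (⇒) holds.

(⇒) Suppose n ≡ 22 (mod 28). Write n = 28j + 22. Then (28j + 22)³ = 21952j³ + 51744j² + 40656j + 10648 = 28(784j³ + 1848j² + 1452j + 380) + 8, so n³ ≡ 8 (mod 28).

(⇐) This fails: take n = 2. Then 2³ = 8 ≡ 8 (mod 28), yet 2 ≡ 2 (mod 28), not 22.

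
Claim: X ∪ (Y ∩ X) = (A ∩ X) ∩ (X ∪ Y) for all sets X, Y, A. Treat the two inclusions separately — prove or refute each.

Reverse inclusion. Let x ∈ (A ∩ X) ∩ (X ∪ Y). Then either x ∈ X ∩ A and x ∉ Y; or x ∈ X ∩ Y ∩ A. In each case x ∈ X ∪ (Y ∩ X), so (A ∩ X) ∩ (X ∪ Y) ⊆ X ∪ (Y ∩ X).

Forward inclusion. This inclusion fails. Take X = {1}, Y = ∅, A = ∅; then 1 ∈ X ∪ (Y ∩ X) but 1 ∉ (A ∩ X) ∩ (X ∪ Y).

Only the reverse inclusion holds.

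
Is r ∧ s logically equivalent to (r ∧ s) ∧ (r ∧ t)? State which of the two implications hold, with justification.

Forward direction. This fails. Under s = T, r = T, t = F, the left side is true but the right side is false.

Converse. Assume the antecedent. If s is true, the antecedent forces (s = T, r = T, t = T), and r ∧ s holds there. If s is false, the antecedent cannot hold. Either way r ∧ s holds.

Only the reverse direction holds.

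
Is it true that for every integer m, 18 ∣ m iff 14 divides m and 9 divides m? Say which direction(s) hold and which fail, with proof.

(⟹) This fails: take m = 18. Certainly 18 ∣ 18, but 14 ∤ 18.

(⟸) Suppose 14 ∣ m and 9 ∣ m. Any common multiple of 14 and 9 is a multiple of their lcm; here gcd(14, 9) = 1, so lcm(14, 9) = 14·9 = 126, so 126 ∣ m. Since 18 ∣ 126, it follows that 18 ∣ m.

Not equivalent: only (⇐) holds.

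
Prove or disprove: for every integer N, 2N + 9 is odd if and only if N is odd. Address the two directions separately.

Only the converse holds.

(→) This fails: take N = 2. Then 2N + 9 = 13, which is odd, yet N = 2 is even, not odd.

(←) Suppose N is odd. Since 2 is even, 2N is even for every N, so 2N + 9 has the same parity as 9, which is odd. Hence 2N + 9 is odd.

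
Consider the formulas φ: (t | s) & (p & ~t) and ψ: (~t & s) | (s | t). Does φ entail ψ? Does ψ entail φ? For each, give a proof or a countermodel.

Not equivalent: only (⇒) holds.

(⇒) Assume the antecedent. If p is true, the antecedent forces (p = T, t = F, s = T), and (~t & s) | (s | t) holds there. If p is false, the antecedent cannot hold. Either way (~t & s) | (s | t) holds.

(⇐) This fails. Under p = F, t = T, s = F, the left side is false but the right side is true.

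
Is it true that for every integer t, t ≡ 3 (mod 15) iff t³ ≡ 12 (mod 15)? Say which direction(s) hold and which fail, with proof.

The biconditional holds.

Forward direction. Suppose t ≡ 3 (mod 15). Write t = 15j + 3. Then (15j + 3)³ = 3375j³ + 2025j² + 405j + 27 = 15(225j³ + 135j² + 27j + 1) + 12, so t³ ≡ 12 (mod 15).

Converse. Suppose t³ ≡ 12 (mod 15). The only residue r in {0, …, 14} with r³ ≡ 12 (mod 15) is r = 3, so t ≡ 3 (mod 15).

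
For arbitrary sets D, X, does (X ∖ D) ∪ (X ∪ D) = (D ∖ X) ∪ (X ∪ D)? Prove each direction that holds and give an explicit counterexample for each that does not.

Reverse inclusion. Let x ∈ (D ∖ X) ∪ (X ∪ D). Then either x ∈ D and x ∉ X; or x ∈ X and x ∉ D; or x ∈ D ∩ X. In each case x ∈ (X ∖ D) ∪ (X ∪ D), so (D ∖ X) ∪ (X ∪ D) ⊆ (X ∖ D) ∪ (X ∪ D).

Forward inclusion. Let x ∈ (X ∖ D) ∪ (X ∪ D). Then either x ∈ D and x ∉ X; or x ∈ X and x ∉ D; or x ∈ D ∩ X. In each case x ∈ (D ∖ X) ∪ (X ∪ D), so (X ∖ D) ∪ (X ∪ D) ⊆ (D ∖ X) ∪ (X ∪ D).

Both inclusions hold; the sets are equal.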